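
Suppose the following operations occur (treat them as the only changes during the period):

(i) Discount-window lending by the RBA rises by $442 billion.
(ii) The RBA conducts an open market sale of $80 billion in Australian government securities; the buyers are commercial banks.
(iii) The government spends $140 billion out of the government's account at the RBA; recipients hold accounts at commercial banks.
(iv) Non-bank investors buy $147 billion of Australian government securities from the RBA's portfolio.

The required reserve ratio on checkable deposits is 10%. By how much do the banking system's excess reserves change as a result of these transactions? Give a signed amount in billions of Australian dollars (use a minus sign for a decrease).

Discount-window loan $442 billion: reserves +$442B, deposits 0.
OMO sale (to banks) $80 billion: reserves −$80B, deposits 0.
Government spending $140 billion: reserves +$140B, deposits +$140B.
Asset sale (to non-banks) $147 billion: reserves −$147B, deposits −$147B.
Totals: Δreserves = +$355B, Δdeposits = −$7B.
Δrequired reserves = 10% × −$7B = −$0.7B.
Δexcess reserves = Δreserves − Δrequired = +$355B − (−$0.7B) = +$355.7 billion.

+$355.7 billion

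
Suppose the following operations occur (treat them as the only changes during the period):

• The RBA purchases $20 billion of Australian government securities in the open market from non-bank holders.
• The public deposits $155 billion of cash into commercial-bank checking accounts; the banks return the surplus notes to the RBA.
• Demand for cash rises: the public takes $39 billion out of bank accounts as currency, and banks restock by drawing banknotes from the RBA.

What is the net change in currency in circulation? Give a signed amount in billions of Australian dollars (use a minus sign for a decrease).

RBA balance sheet:
  Assets:      Securities +$20B
  Liabilities: Bank reserves +$136B, Currency in circulation −$116B
So the change in currency in circulation is -$116 billion.

-$116 billion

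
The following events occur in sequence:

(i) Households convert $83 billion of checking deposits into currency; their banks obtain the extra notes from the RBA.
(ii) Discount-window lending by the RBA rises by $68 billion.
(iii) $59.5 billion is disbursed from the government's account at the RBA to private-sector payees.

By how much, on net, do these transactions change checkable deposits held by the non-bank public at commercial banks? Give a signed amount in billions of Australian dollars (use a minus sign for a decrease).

RBA balance sheet:
  Assets:      Loans to banks +$68B
  Liabilities: Bank reserves +$44.5B, Currency in circulation +$83B, Government deposits −$59.5B
Commercial banking system:
  Assets:      Reserves at CB +$44.5B
  Liabilities: Checkable deposits −$23.5B, Borrowings from CB +$68B
So the change in checkable deposits held by the non-bank public at commercial banks is -$23.5 billion.

-$23.5 billion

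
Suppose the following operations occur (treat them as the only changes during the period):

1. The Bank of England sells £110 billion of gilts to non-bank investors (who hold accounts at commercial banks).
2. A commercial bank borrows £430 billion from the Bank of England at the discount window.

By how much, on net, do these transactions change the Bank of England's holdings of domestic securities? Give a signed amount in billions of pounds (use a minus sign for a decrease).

Asset sale (to non-banks) £110 billion: securities removed from the Bank of England's portfolio → −£110B.
Discount-window loan £430 billion: the Bank of England's securities portfolio is untouched → 0.
Net: −110 + 0 = -£110 billion.

-£110 billion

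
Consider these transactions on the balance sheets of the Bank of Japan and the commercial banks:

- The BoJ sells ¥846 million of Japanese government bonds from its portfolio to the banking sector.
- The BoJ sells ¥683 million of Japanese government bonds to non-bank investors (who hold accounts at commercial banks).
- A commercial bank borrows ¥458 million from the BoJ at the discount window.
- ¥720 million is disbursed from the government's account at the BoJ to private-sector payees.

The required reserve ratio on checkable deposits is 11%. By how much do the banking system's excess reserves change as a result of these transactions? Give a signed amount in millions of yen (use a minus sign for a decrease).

OMO sale (to banks) ¥846 million: reserves −¥846M, deposits 0.
Asset sale (to non-banks) ¥683 million: reserves −¥683M, deposits −¥683M.
Discount-window loan ¥458 million: reserves +¥458M, deposits 0.
Government spending ¥720 million: reserves +¥720M, deposits +¥720M.
Totals: Δreserves = −¥351M, Δdeposits = +¥37M.
Δrequired reserves = 11% × +¥37M = +¥4.07M.
Δexcess reserves = Δreserves − Δrequired = −¥351M − (+¥4.07M) = -¥355.07 million.

-¥355.07 million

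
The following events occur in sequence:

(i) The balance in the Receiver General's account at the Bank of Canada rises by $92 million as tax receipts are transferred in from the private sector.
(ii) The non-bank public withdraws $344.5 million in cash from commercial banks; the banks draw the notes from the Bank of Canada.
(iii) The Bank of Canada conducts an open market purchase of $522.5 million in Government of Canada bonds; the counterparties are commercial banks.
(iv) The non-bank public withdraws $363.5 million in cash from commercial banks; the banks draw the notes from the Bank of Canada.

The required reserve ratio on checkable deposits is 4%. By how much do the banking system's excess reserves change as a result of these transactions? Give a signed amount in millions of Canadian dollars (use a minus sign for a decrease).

Government account inflow $92 million: reserves −$92M, deposits −$92M.
Currency withdrawal $344.5 million: reserves −$344.5M, deposits −$344.5M.
OMO purchase (from banks) $522.5 million: reserves +$522.5M, deposits 0.
Currency withdrawal $363.5 million: reserves −$363.5M, deposits −$363.5M.
Totals: Δreserves = −$277.5M, Δdeposits = −$800M.
Δrequired reserves = 4% × −$800M = −$32M.
Δexcess reserves = Δreserves − Δrequired = −$277.5M − (−$32M) = -$245.5 million.

-$245.5 million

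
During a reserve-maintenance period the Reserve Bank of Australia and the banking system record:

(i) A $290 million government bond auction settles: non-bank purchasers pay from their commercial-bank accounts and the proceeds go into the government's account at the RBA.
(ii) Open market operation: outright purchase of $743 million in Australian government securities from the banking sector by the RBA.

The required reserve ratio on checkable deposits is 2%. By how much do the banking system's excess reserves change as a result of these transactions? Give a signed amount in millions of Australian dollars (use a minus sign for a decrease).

+$458.8 million

Government account inflow $290 million: reserves −$290M, deposits −$290M.
OMO purchase (from banks) $743 million: reserves +$743M, deposits 0.
Totals: Δreserves = +$453M, Δdeposits = −$290M.
Δrequired reserves = 2% × −$290M = −$5.8M.
Δexcess reserves = Δreserves − Δrequired = +$453M − (−$5.8M) = +$458.8 million.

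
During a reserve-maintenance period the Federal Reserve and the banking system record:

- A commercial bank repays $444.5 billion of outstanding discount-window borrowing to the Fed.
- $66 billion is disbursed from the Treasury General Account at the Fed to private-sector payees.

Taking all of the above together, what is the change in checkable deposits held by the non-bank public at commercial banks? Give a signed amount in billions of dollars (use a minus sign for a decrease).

Discount-window repayment $444.5 billion: the counterparty is a bank, so public deposits are unchanged → 0.
Government spending $66 billion: non-bank counterparties' bank balances rise → +$66B.
Net: 0 + 66 = +$66 billion.

+$66 billion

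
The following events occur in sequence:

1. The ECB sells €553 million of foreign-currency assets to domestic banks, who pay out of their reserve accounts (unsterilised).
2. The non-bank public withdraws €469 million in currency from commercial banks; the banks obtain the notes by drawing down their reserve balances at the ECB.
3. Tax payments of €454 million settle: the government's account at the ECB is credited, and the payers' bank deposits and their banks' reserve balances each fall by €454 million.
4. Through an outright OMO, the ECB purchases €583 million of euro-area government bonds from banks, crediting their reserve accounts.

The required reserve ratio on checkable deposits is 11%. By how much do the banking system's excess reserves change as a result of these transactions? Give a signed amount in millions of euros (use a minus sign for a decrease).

FX sale €553 million: reserves −€553M, deposits 0.
Currency withdrawal €469 million: reserves −€469M, deposits −€469M.
Government account inflow €454 million: reserves −€454M, deposits −€454M.
OMO purchase (from banks) €583 million: reserves +€583M, deposits 0.
Totals: Δreserves = −€893M, Δdeposits = −€923M.
Δrequired reserves = 11% × −€923M = −€101.53M.
Δexcess reserves = Δreserves − Δrequired = −€893M − (−€101.53M) = -€791.47 million.

-€791.47 million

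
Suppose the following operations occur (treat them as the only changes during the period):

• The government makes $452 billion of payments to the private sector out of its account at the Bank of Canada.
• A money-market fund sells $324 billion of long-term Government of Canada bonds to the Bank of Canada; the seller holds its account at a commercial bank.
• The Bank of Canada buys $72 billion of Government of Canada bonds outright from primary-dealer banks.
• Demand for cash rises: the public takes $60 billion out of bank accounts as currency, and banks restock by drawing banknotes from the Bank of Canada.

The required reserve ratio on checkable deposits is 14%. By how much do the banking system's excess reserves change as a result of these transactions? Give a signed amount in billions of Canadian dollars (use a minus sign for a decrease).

+$687.76 billion

Government spending $452 billion: reserves +$452B, deposits +$452B.
Asset purchase (from non-banks) $324 billion: reserves +$324B, deposits +$324B.
OMO purchase (from banks) $72 billion: reserves +$72B, deposits 0.
Currency withdrawal $60 billion: reserves −$60B, deposits −$60B.
Totals: Δreserves = +$788B, Δdeposits = +$716B.
Δrequired reserves = 14% × +$716B = +$100.24B.
Δexcess reserves = Δreserves − Δrequired = +$788B − (+$100.24B) = +$687.76 billion.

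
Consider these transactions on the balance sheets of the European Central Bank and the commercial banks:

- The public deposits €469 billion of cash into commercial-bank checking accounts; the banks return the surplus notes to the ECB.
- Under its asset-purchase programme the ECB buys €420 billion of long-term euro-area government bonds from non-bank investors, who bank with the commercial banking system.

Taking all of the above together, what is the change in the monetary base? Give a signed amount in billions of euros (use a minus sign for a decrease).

Currency deposit €469 billion: just a shift between currency and reserves — both are base money → 0.
Asset purchase (from non-banks) €420 billion: ECB balance sheet expands → +€420B.
Net: 0 + 420 = +€420 billion.

+€420 billion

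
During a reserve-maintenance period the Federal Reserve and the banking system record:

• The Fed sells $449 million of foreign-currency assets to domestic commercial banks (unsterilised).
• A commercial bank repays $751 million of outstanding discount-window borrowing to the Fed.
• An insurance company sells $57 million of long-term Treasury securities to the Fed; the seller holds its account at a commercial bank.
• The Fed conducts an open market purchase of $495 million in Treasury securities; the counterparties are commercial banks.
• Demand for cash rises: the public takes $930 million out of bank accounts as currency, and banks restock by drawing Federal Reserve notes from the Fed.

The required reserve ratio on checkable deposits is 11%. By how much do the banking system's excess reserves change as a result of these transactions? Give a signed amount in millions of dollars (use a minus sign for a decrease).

FX sale $449 million: reserves −$449M, deposits 0.
Discount-window repayment $751 million: reserves −$751M, deposits 0.
Asset purchase (from non-banks) $57 million: reserves +$57M, deposits +$57M.
OMO purchase (from banks) $495 million: reserves +$495M, deposits 0.
Currency withdrawal $930 million: reserves −$930M, deposits −$930M.
Totals: Δreserves = −$1578M, Δdeposits = −$873M.
Δrequired reserves = 11% × −$873M = −$96.03M.
Δexcess reserves = Δreserves − Δrequired = −$1578M − (−$96.03M) = -$1481.97 million.

-$1481.97 million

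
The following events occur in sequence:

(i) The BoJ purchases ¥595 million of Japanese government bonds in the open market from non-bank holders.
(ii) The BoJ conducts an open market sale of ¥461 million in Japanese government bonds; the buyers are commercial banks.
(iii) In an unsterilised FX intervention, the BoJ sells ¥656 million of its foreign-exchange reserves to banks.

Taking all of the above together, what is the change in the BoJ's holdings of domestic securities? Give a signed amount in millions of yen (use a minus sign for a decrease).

+¥134 million

Asset purchase (from non-banks) ¥595 million: securities added to the BoJ's portfolio → +¥595M.
OMO sale (to banks) ¥461 million: securities removed from the BoJ's portfolio → −¥461M.
FX sale ¥656 million: the BoJ's securities portfolio is untouched → 0.
Net: 595 − 461 + 0 = +¥134 million.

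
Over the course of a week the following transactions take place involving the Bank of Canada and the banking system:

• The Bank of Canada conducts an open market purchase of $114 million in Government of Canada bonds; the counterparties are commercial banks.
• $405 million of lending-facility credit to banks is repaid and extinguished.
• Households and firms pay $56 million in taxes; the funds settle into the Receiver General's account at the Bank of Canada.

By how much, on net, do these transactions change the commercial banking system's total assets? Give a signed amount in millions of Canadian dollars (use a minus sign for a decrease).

-$461 million

Bank of Canada balance sheet:
  Assets:      Securities +$114M, Loans to banks −$405M
  Liabilities: Bank reserves −$347M, Government deposits +$56M
Commercial banking system:
  Assets:      Reserves at CB −$347M, Securities −$114M
  Liabilities: Checkable deposits −$56M, Borrowings from CB −$405M
Change in total bank assets = -$461 million.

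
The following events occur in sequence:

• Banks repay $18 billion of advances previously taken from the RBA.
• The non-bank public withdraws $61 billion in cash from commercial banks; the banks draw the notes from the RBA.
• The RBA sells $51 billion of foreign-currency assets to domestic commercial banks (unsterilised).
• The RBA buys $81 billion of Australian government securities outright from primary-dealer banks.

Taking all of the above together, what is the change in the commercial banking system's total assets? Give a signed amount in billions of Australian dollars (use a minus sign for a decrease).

-$79 billion

RBA balance sheet:
  Assets:      Securities +$81B, Loans to banks −$18B, Foreign assets −$51B
  Liabilities: Bank reserves −$49B, Currency in circulation +$61B
Commercial banking system:
  Assets:      Reserves at CB −$49B, Securities −$81B, Foreign assets +$51B
  Liabilities: Checkable deposits −$61B, Borrowings from CB −$18B
Change in total bank assets = -$79 billion.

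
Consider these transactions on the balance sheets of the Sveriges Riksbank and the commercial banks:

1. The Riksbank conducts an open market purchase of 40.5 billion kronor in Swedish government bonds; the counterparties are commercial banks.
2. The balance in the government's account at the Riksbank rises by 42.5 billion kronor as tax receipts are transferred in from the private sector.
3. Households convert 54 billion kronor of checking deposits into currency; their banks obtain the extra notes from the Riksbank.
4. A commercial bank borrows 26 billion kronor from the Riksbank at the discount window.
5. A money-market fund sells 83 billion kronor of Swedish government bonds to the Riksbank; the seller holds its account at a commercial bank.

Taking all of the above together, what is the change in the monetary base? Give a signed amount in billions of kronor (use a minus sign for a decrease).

+107 billion

Riksbank balance sheet:
  Assets:      Securities +123.5B, Loans to banks +26B
  Liabilities: Bank reserves +53B, Currency in circulation +54B, Government deposits +42.5B
Monetary base = currency + reserves: +54B + (+53B) = +107 billion.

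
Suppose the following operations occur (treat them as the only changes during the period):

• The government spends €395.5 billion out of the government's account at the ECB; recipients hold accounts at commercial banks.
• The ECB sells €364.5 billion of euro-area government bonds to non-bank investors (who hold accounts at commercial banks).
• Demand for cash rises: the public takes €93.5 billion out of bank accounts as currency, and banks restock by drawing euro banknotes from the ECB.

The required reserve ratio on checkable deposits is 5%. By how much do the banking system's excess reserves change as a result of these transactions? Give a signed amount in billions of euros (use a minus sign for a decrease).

-€59.375 billion

Government spending €395.5 billion: reserves +€395.5B, deposits +€395.5B.
Asset sale (to non-banks) €364.5 billion: reserves −€364.5B, deposits −€364.5B.
Currency withdrawal €93.5 billion: reserves −€93.5B, deposits −€93.5B.
Totals: Δreserves = −€62.5B, Δdeposits = −€62.5B.
Δrequired reserves = 5% × −€62.5B = −€3.125B.
Δexcess reserves = Δreserves − Δrequired = −€62.5B − (−€3.125B) = -€59.375 billion.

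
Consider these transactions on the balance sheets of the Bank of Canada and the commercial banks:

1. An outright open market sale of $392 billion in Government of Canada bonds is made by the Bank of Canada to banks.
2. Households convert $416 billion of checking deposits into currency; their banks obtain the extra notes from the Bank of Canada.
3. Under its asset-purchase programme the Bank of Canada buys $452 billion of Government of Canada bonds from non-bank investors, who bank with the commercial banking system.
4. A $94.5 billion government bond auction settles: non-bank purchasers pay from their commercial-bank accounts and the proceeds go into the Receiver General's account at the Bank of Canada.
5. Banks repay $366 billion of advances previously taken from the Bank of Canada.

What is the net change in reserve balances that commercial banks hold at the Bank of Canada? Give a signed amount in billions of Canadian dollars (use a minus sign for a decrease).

-$816.5 billion

OMO sale (to banks) $392 billion: the buying banks pay out of their reserve balances → −$392B.
Currency withdrawal $416 billion: banks swap reserves for currency → −$416B.
Asset purchase (from non-banks) $452 billion: the Bank of Canada pays by crediting reserve accounts → +$452B.
Government account inflow $94.5 billion: funds move from bank reserves into the government account → −$94.5B.
Discount-window repayment $366 billion: repayment is debited from reserves → −$366B.
Net: −392 − 416 + 452 − 94.5 − 366 = -$816.5 billion.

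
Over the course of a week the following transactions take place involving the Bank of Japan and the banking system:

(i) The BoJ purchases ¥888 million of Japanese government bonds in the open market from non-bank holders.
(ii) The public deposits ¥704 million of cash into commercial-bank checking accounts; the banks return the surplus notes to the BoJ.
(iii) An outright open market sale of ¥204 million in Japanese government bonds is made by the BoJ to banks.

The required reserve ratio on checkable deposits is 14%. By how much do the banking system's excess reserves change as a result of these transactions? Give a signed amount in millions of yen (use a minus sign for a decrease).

+¥1165.12 million

Asset purchase (from non-banks) ¥888 million: reserves +¥888M, deposits +¥888M.
Currency deposit ¥704 million: reserves +¥704M, deposits +¥704M.
OMO sale (to banks) ¥204 million: reserves −¥204M, deposits 0.
Totals: Δreserves = +¥1388M, Δdeposits = +¥1592M.
Δrequired reserves = 14% × +¥1592M = +¥222.88M.
Δexcess reserves = Δreserves − Δrequired = +¥1388M − (+¥222.88M) = +¥1165.12 million.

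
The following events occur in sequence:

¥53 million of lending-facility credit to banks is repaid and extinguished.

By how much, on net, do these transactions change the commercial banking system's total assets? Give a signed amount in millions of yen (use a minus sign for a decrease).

-¥53 million

BoJ balance sheet:
  Assets:      Loans to banks −¥53M
  Liabilities: Bank reserves −¥53M
Commercial banking system:
  Assets:      Reserves at CB −¥53M
  Liabilities: Borrowings from CB −¥53M
Change in total bank assets = -¥53 million.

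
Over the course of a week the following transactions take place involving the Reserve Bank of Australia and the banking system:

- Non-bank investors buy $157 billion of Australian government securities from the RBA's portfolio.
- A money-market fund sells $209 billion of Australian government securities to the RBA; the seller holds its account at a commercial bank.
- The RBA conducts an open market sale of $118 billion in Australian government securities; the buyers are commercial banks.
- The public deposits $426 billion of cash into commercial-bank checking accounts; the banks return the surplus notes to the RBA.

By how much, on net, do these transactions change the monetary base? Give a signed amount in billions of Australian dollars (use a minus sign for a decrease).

-$66 billion

Asset sale (to non-banks) $157 billion: RBA balance sheet contracts → −$157B.
Asset purchase (from non-banks) $209 billion: RBA balance sheet expands → +$209B.
OMO sale (to banks) $118 billion: RBA balance sheet contracts → −$118B.
Currency deposit $426 billion: just a shift between currency and reserves — both are base money → 0.
Net: −157 + 209 − 118 + 0 = -$66 billion.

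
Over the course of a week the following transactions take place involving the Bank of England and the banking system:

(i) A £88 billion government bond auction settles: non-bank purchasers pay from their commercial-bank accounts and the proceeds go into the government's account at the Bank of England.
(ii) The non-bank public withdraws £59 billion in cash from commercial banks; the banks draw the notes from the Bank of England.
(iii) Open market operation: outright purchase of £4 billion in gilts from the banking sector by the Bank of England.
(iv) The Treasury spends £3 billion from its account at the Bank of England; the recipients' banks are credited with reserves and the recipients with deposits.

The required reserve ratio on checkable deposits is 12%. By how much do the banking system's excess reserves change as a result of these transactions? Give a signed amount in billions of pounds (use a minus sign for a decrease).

-£122.72 billion

Government account inflow £88 billion: reserves −£88B, deposits −£88B.
Currency withdrawal £59 billion: reserves −£59B, deposits −£59B.
OMO purchase (from banks) £4 billion: reserves +£4B, deposits 0.
Government spending £3 billion: reserves +£3B, deposits +£3B.
Totals: Δreserves = −£140B, Δdeposits = −£144B.
Δrequired reserves = 12% × −£144B = −£17.28B.
Δexcess reserves = Δreserves − Δrequired = −£140B − (−£17.28B) = -£122.72 billion.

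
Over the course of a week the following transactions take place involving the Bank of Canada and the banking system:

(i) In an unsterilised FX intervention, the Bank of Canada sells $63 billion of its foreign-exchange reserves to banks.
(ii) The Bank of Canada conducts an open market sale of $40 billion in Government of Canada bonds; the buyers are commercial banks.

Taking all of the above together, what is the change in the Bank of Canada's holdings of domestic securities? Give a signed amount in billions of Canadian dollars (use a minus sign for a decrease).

FX sale $63 billion: the Bank of Canada's securities portfolio is untouched → 0.
OMO sale (to banks) $40 billion: securities removed from the Bank of Canada's portfolio → −$40B.
Net: 0 − 40 = -$40 billion.

-$40 billion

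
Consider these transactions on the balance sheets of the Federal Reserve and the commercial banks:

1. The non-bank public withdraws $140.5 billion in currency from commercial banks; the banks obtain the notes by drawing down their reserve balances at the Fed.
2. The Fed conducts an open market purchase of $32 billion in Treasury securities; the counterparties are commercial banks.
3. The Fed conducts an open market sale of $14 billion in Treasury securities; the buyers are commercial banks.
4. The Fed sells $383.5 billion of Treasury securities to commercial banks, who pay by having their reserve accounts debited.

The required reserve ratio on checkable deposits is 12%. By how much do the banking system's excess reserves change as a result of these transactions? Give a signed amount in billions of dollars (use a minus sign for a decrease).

-$489.14 billion

Currency withdrawal $140.5 billion: reserves −$140.5B, deposits −$140.5B.
OMO purchase (from banks) $32 billion: reserves +$32B, deposits 0.
OMO sale (to banks) $14 billion: reserves −$14B, deposits 0.
OMO sale (to banks) $383.5 billion: reserves −$383.5B, deposits 0.
Totals: Δreserves = −$506B, Δdeposits = −$140.5B.
Δrequired reserves = 12% × −$140.5B = −$16.86B.
Δexcess reserves = Δreserves − Δrequired = −$506B − (−$16.86B) = -$489.14 billion.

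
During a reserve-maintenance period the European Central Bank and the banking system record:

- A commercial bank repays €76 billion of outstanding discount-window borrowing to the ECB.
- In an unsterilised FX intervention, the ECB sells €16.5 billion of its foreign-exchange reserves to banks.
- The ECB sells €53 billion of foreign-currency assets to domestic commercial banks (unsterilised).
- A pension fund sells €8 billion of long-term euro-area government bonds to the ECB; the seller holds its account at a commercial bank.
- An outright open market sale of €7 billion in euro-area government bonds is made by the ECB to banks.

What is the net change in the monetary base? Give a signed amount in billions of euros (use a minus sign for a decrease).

ECB balance sheet:
  Assets:      Securities +€1B, Loans to banks −€76B, Foreign assets −€69.5B
  Liabilities: Bank reserves −€144.5B
Commercial banking system:
  Assets:      Reserves at CB −€144.5B, Securities +€7B, Foreign assets +€69.5B
  Liabilities: Checkable deposits +€8B, Borrowings from CB −€76B
Monetary base = currency + reserves: 0 + (−€144.5B) = -€144.5 billion.

-€144.5 billion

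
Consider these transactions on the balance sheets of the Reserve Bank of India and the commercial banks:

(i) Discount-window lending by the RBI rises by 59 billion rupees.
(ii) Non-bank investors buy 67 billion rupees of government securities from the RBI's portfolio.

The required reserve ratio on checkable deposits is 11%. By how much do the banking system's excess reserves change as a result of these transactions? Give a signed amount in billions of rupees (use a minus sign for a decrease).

-0.63 billion

Discount-window loan 59 billion rupees: reserves +59B, deposits 0.
Asset sale (to non-banks) 67 billion rupees: reserves −67B, deposits −67B.
Totals: Δreserves = −8B, Δdeposits = −67B.
Δrequired reserves = 11% × −67B = −7.37B.
Δexcess reserves = Δreserves − Δrequired = −8B − (−7.37B) = -0.63 billion.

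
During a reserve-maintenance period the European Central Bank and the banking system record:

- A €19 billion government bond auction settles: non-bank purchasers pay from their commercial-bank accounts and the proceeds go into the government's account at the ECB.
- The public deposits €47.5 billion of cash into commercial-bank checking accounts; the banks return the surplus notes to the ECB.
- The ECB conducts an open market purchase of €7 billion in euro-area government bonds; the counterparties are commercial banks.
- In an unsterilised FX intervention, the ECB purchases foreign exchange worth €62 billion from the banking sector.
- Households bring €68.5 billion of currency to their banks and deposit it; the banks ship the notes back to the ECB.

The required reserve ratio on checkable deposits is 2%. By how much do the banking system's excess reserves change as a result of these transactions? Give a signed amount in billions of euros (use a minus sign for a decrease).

Government account inflow €19 billion: reserves −€19B, deposits −€19B.
Currency deposit €47.5 billion: reserves +€47.5B, deposits +€47.5B.
OMO purchase (from banks) €7 billion: reserves +€7B, deposits 0.
FX purchase €62 billion: reserves +€62B, deposits 0.
Currency deposit €68.5 billion: reserves +€68.5B, deposits +€68.5B.
Totals: Δreserves = +€166B, Δdeposits = +€97B.
Δrequired reserves = 2% × +€97B = +€1.94B.
Δexcess reserves = Δreserves − Δrequired = +€166B − (+€1.94B) = +€164.06 billion.

+€164.06 billion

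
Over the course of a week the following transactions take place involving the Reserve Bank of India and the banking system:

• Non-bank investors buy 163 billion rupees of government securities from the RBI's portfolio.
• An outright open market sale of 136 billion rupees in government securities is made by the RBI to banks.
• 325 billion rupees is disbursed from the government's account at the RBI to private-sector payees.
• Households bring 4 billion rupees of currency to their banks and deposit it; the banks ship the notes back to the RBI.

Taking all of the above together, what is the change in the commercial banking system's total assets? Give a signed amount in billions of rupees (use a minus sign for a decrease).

Asset sale (to non-banks) 163 billion rupees: bank balance sheets shrink → −163B.
OMO sale (to banks) 136 billion rupees: just an asset swap on bank balance sheets → 0.
Government spending 325 billion rupees: bank balance sheets expand → +325B.
Currency deposit 4 billion rupees: bank balance sheets expand → +4B.
Net: −163 + 0 + 325 + 4 = +166 billion.

+166 billion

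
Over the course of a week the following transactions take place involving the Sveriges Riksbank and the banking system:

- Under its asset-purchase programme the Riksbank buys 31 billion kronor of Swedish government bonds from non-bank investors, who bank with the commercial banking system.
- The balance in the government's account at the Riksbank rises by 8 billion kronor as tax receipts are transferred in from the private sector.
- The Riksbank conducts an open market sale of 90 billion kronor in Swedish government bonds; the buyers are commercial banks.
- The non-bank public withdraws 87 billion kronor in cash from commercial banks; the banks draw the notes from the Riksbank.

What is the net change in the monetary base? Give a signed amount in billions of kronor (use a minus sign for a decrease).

-67 billion

Asset purchase (from non-banks) 31 billion kronor: Riksbank balance sheet expands → +31B.
Government account inflow 8 billion kronor: reserves shift to a non-base liability → −8B.
OMO sale (to banks) 90 billion kronor: Riksbank balance sheet contracts → −90B.
Currency withdrawal 87 billion kronor: just a shift between currency and reserves — both are base money → 0.
Net: 31 − 8 − 90 + 0 = -67 billion.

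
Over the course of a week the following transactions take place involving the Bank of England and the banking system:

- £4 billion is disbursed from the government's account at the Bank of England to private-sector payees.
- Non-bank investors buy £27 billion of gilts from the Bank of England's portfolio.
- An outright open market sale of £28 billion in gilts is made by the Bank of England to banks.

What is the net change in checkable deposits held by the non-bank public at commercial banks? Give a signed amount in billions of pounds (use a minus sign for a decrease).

-£23 billion

Bank of England balance sheet:
  Assets:      Securities −£55B
  Liabilities: Bank reserves −£51B, Government deposits −£4B
Commercial banking system:
  Assets:      Reserves at CB −£51B, Securities +£28B
  Liabilities: Checkable deposits −£23B
So the change in checkable deposits held by the non-bank public at commercial banks is -£23 billion.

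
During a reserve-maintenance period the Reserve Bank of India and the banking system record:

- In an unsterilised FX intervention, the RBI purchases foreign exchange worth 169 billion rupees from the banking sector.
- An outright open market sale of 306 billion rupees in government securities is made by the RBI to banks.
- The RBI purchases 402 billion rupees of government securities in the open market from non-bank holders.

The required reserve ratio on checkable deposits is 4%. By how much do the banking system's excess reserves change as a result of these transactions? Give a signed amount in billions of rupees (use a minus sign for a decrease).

FX purchase 169 billion rupees: reserves +169B, deposits 0.
OMO sale (to banks) 306 billion rupees: reserves −306B, deposits 0.
Asset purchase (from non-banks) 402 billion rupees: reserves +402B, deposits +402B.
Totals: Δreserves = +265B, Δdeposits = +402B.
Δrequired reserves = 4% × +402B = +16.08B.
Δexcess reserves = Δreserves − Δrequired = +265B − (+16.08B) = +248.92 billion.

+248.92 billion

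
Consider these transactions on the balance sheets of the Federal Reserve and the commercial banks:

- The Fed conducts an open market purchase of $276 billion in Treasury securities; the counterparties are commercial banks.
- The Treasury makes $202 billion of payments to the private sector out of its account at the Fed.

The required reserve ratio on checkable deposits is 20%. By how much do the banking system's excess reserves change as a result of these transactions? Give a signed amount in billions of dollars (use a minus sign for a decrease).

OMO purchase (from banks) $276 billion: reserves +$276B, deposits 0.
Government spending $202 billion: reserves +$202B, deposits +$202B.
Totals: Δreserves = +$478B, Δdeposits = +$202B.
Δrequired reserves = 20% × +$202B = +$40.4B.
Δexcess reserves = Δreserves − Δrequired = +$478B − (+$40.4B) = +$437.6 billion.

+$437.6 billion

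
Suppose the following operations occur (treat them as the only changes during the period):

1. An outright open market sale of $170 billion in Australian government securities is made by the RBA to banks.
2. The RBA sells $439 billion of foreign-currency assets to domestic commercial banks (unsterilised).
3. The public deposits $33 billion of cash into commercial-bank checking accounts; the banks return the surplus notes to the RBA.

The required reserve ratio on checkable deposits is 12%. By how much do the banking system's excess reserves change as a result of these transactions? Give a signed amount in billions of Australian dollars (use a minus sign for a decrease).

-$579.96 billion

OMO sale (to banks) $170 billion: reserves −$170B, deposits 0.
FX sale $439 billion: reserves −$439B, deposits 0.
Currency deposit $33 billion: reserves +$33B, deposits +$33B.
Totals: Δreserves = −$576B, Δdeposits = +$33B.
Δrequired reserves = 12% × +$33B = +$3.96B.
Δexcess reserves = Δreserves − Δrequired = −$576B − (+$3.96B) = -$579.96 billion.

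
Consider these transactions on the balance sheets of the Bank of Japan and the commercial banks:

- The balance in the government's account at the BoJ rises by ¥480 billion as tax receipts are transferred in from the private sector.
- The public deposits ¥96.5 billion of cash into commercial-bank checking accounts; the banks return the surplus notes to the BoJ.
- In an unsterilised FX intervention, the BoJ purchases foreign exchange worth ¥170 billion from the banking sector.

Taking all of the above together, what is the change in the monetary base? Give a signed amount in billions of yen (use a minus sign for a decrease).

Government account inflow ¥480 billion: reserves shift to a non-base liability → −¥480B.
Currency deposit ¥96.5 billion: just a shift between currency and reserves — both are base money → 0.
FX purchase ¥170 billion: BoJ balance sheet expands → +¥170B.
Net: −480 + 0 + 170 = -¥310 billion.

-¥310 billion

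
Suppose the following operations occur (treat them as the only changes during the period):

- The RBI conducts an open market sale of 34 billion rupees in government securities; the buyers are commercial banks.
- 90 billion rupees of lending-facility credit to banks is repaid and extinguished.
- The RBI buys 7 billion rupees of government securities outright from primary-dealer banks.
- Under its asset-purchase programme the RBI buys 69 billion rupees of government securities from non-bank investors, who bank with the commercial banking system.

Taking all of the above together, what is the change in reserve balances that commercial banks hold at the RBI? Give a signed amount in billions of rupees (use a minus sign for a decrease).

-48 billion

RBI balance sheet:
  Assets:      Securities +42B, Loans to banks −90B
  Liabilities: Bank reserves −48B
Commercial banking system:
  Assets:      Reserves at CB −48B, Securities +27B
  Liabilities: Checkable deposits +69B, Borrowings from CB −90B
So the change in reserve balances that commercial banks hold at the RBI is -48 billion.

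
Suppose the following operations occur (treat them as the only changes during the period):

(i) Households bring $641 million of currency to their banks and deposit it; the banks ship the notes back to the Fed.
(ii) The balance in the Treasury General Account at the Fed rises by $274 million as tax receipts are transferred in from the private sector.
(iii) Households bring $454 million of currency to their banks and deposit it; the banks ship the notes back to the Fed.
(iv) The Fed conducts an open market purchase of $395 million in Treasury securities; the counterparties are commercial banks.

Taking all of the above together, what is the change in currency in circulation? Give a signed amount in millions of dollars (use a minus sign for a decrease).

-$1095 million

Currency deposit $641 million: notes return to the central bank → −$641M.
Government account inflow $274 million: no currency enters or leaves circulation → 0.
Currency deposit $454 million: notes return to the central bank → −$454M.
OMO purchase (from banks) $395 million: no currency enters or leaves circulation → 0.
Net: −641 + 0 − 454 + 0 = -$1095 million.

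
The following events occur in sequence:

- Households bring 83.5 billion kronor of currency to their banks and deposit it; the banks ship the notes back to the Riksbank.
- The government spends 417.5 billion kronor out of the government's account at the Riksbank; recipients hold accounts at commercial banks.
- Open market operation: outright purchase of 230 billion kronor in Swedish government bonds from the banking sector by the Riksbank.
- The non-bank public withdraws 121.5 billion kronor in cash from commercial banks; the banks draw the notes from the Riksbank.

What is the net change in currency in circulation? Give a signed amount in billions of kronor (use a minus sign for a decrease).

+38 billion

Currency deposit 83.5 billion kronor: notes return to the central bank → −83.5B.
Government spending 417.5 billion kronor: no currency enters or leaves circulation → 0.
OMO purchase (from banks) 230 billion kronor: no currency enters or leaves circulation → 0.
Currency withdrawal 121.5 billion kronor: notes leave the central bank → +121.5B.
Net: −83.5 + 0 + 0 + 121.5 = +38 billion.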